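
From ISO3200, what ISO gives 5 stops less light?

ISO 100

ISO: 3200 → 1600 → 800 → 400 → 200 → 100 — 5 stops lower (darker).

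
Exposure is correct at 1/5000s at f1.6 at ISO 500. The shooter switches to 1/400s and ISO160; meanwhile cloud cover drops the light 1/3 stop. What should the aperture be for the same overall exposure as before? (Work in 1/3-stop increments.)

Scene light: 1/3 stop darker.
Shutter speed: 1/5000 → 1/4000 → 1/3200 → 1/2500 → 1/2000 → 1/1600 → 1/1250 → 1/1000 → 1/800 → 1/640 → 1/500 → 1/400 — 3 2/3 stops slower (brighter).
ISO: 500 → 400 → 320 → 250 → 200 → 160 — 1 2/3 stops dropped (darker).
Net so far: 1 2/3 stops brighter. Aperture: f/1.6 → f/1.8 → f/2 → f/2.2 → f/2.5 → f/2.8.

f/2.8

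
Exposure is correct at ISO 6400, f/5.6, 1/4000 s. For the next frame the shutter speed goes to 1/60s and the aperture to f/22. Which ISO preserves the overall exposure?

Shutter speed: 1/4000 → 1/2000 → 1/1000 → 1/500 → 1/250 → 1/125 → 1/60 — 6 stops slower (brighter).
Aperture: f/5.6 → f/8 → f/11 → f/16 → f/22 — 4 stops smaller aperture (darker).
Net change so far: 2 stops brighter. Offset with the ISO: 6400 → 3200 → 1600.

ISO 1600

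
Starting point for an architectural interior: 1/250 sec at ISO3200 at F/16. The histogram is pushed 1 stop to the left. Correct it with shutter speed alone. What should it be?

1/125s

Underexposed by 1 stop → need 1 stop brighter.
Shutter speed: 1/250 → 1/125.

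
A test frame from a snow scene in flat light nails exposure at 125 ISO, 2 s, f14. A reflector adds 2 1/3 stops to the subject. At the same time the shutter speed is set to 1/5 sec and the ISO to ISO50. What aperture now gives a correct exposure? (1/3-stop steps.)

f/6.3

Scene light: 2 1/3 stops brighter.
Shutter speed: 2 → 1.6 → 1.3 → 1 → 0.8 → 0.6 → 0.5 → 0.4 → 0.3 → 1/4 → 1/5 — 3 1/3 stops shorter (darker).
ISO: 125 → 100 → 80 → 64 → 50 — 1 1/3 stops dropped (darker).
Net so far: 2 1/3 stops darker. Aperture: f/14 → f/13 → f/11 → f/10 → f/9 → f/8 → f/7.1 → f/6.3.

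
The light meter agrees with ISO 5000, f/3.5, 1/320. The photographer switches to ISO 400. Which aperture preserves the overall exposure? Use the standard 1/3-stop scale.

f/1.0

ISO: 5000 → 4000 → 3200 → 2500 → 2000 → 1600 → 1250 → 1000 → 800 → 640 → 500 → 400 — 3 2/3 stops dropped (darker).
Need 3 2/3 stops brighter from the aperture: f/3.5 → f/3.2 → f/2.8 → f/2.5 → f/2.2 → f/2 → f/1.8 → f/1.6 → f/1.4 → f/1.2 → f/1.1 → f/1.0.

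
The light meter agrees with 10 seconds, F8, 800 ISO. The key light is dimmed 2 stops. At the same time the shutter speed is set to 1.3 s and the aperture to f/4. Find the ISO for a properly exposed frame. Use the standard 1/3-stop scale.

Scene light: 2 stops darker.
Shutter speed: 10 → 8 → 6 → 5 → 4 → 3.2 → 2.5 → 2 → 1.6 → 1.3 — 3 stops shorter (darker).
Aperture: f/8 → f/7.1 → f/6.3 → f/5.6 → f/5 → f/4.5 → f/4 — 2 stops opened up (brighter).
Net so far: 3 stops darker. ISO: 800 → 1000 → 1250 → 1600 → 2000 → 2500 → 3200 → 4000 → 5000 → 6400.

ISO 6400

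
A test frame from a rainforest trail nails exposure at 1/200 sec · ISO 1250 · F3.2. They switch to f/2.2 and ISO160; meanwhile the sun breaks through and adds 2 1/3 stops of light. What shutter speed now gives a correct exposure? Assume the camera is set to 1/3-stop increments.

1/250s

Scene light: 2 1/3 stops brighter.
Aperture: f/3.2 → f/2.8 → f/2.5 → f/2.2 — 1 stop larger aperture (brighter).
ISO: 1250 → 1000 → 800 → 640 → 500 → 400 → 320 → 250 → 200 → 160 — 3 stops lower (darker).
Net so far: 1/3 stop brighter. Shutter speed: 1/200 → 1/250.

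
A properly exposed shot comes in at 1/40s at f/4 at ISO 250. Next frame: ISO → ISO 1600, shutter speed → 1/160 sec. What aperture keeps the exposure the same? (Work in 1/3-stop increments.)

ISO: 250 → 320 → 400 → 500 → 640 → 800 → 1000 → 1250 → 1600 — 2 2/3 stops raised (brighter).
Shutter speed: 1/40 → 1/50 → 1/60 → 1/80 → 1/100 → 1/125 → 1/160 — 2 stops faster (darker).
Net change so far: 2/3 stop brighter. Offset with the aperture: f/4 → f/4.5 → f/5.

f/5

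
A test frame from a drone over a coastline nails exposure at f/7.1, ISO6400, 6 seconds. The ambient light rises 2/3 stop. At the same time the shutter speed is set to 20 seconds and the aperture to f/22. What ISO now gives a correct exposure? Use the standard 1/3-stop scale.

Scene light: 2/3 stop brighter.
Shutter speed: 6 → 8 → 10 → 13 → 15 → 20 — 1 2/3 stops longer (brighter).
Aperture: f/7.1 → f/8 → f/9 → f/10 → f/11 → f/13 → f/14 → f/16 → f/18 → f/20 → f/22 — 3 1/3 stops narrower (darker).
Net so far: 1 stop darker. ISO: 6400 → 8000 → 10000 → 12800.

ISO 12800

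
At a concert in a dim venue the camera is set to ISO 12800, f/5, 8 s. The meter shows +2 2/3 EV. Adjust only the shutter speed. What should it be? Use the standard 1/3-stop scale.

Overexposed by 2 2/3 stops → need 2 2/3 stops darker.
Shutter speed: 8 → 6 → 5 → 4 → 3.2 → 2.5 → 2 → 1.6 → 1.3.

1.3 s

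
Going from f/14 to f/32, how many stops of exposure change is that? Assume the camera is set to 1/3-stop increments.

f/14 → f/16 → f/18 → f/20 → f/22 → f/25 → f/29 → f/32 — count the steps: 7 third-stops = 2 1/3 stops.

2 1/3 stops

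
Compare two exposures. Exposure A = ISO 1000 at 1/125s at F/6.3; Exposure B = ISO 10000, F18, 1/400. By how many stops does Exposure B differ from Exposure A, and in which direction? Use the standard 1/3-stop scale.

Aperture: f/6.3 → f/7.1 → f/8 → f/9 → f/10 → f/11 → f/13 → f/14 → f/16 → f/18 — 3 stops smaller aperture (darker).
Shutter speed: 1/125 → 1/160 → 1/200 → 1/250 → 1/320 → 1/400 — 1 2/3 stops faster (darker).
ISO: 1000 → 1250 → 1600 → 2000 → 2500 → 3200 → 4000 → 5000 → 6400 → 8000 → 10000 — 3 1/3 stops higher (brighter).
Net: −3 −1 2/3 +3 1/3 = −1 1/3 stops.

1 1/3 stops darker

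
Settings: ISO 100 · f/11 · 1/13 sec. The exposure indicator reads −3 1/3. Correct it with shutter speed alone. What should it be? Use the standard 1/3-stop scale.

0.8 s

Underexposed by 3 1/3 stops → need 3 1/3 stops brighter.
Shutter speed: 1/13 → 1/10 → 1/8 → 1/6 → 1/5 → 1/4 → 0.3 → 0.4 → 0.5 → 0.6 → 0.8.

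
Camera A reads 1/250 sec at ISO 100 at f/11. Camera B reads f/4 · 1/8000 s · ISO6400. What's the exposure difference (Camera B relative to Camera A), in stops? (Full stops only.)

Aperture: f/11 → f/8 → f/5.6 → f/4 — 3 stops opened up (brighter).
Shutter speed: 1/250 → 1/500 → 1/1000 → 1/2000 → 1/4000 → 1/8000 — 5 stops shorter (darker).
ISO: 100 → 200 → 400 → 800 → 1600 → 3200 → 6400 — 6 stops raised (brighter).
Net: +3 −5 +6 = +4 stops.

4 stops brighter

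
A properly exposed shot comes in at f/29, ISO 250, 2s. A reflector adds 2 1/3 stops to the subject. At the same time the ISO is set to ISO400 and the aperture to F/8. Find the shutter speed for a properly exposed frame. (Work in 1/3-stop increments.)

1/50s

Scene light: 2 1/3 stops brighter.
ISO: 250 → 320 → 400 — 2/3 stop raised (brighter).
Aperture: f/29 → f/25 → f/22 → f/20 → f/18 → f/16 → f/14 → f/13 → f/11 → f/10 → f/9 → f/8 — 3 2/3 stops opened up (brighter).
Net so far: 6 2/3 stops brighter. Shutter speed: 2 → 1.6 → 1.3 → 1 → 0.8 → 0.6 → 0.5 → 0.4 → 0.3 → 1/4 → 1/5 → 1/6 → 1/8 → 1/10 → 1/13 → 1/15 → 1/20 → 1/25 → 1/30 → 1/40 → 1/50.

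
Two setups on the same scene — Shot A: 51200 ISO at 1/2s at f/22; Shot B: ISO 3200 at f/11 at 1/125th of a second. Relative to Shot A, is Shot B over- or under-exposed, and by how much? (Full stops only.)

Aperture: f/22 → f/16 → f/11 — 2 stops wider (brighter).
Shutter speed: 1/2 → 1/4 → 1/8 → 1/15 → 1/30 → 1/60 → 1/125 — 6 stops faster (darker).
ISO: 51200 → 25600 → 12800 → 6400 → 3200 — 4 stops lower (darker).
Net: +2 −6 −4 = −8 stops.

8 stops darker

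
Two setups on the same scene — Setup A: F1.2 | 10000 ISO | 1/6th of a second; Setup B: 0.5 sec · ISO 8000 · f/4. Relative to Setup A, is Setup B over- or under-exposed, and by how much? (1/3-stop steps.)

2 stops darker

Aperture: f/1.2 → f/1.4 → f/1.6 → f/1.8 → f/2 → f/2.2 → f/2.5 → f/2.8 → f/3.2 → f/3.5 → f/4 — 3 1/3 stops stopped down (darker).
Shutter speed: 1/6 → 1/5 → 1/4 → 0.3 → 0.4 → 0.5 — 1 2/3 stops longer (brighter).
ISO: 10000 → 8000 — 1/3 stop dropped (darker).
Net: −3 1/3 +1 2/3 −1/3 = −2 stops.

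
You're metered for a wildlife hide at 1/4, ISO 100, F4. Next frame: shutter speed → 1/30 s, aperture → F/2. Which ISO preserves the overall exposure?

Shutter speed: 1/4 → 1/8 → 1/15 → 1/30 — 3 stops faster (darker).
Aperture: f/4 → f/2.8 → f/2 — 2 stops opened up (brighter).
Net change so far: 1 stop darker. Offset with the ISO: 100 → 200.

ISO 200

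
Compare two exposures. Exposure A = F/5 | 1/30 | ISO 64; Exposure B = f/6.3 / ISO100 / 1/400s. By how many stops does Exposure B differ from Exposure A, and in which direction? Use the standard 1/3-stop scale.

Aperture: f/5 → f/5.6 → f/6.3 — 2/3 stop smaller aperture (darker).
Shutter speed: 1/30 → 1/40 → 1/50 → 1/60 → 1/80 → 1/100 → 1/125 → 1/160 → 1/200 → 1/250 → 1/320 → 1/400 — 3 2/3 stops shorter (darker).
ISO: 64 → 80 → 100 — 2/3 stop higher (brighter).
Net: −2/3 −3 2/3 +2/3 = −3 2/3 stops.

3 2/3 stops darker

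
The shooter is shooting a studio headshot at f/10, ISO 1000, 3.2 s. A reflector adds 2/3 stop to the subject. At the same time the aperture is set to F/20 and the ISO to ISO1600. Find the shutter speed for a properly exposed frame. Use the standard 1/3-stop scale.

Scene light: 2/3 stop brighter.
Aperture: f/10 → f/11 → f/13 → f/14 → f/16 → f/18 → f/20 — 2 stops smaller aperture (darker).
ISO: 1000 → 1250 → 1600 — 2/3 stop higher (brighter).
Net so far: 2/3 stop darker. Shutter speed: 3.2 → 4 → 5.

5 s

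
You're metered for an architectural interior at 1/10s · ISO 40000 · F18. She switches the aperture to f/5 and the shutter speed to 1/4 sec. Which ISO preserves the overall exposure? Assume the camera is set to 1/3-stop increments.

Aperture: f/18 → f/16 → f/14 → f/13 → f/11 → f/10 → f/9 → f/8 → f/7.1 → f/6.3 → f/5.6 → f/5 — 3 2/3 stops opened up (brighter).
Shutter speed: 1/10 → 1/8 → 1/6 → 1/5 → 1/4 — 1 1/3 stops longer (brighter).
Net change so far: 5 stops brighter. Offset with the ISO: 40000 → 32000 → 25600 → 20000 → 16000 → 12800 → 10000 → 8000 → 6400 → 5000 → 4000 → 3200 → 2500 → 2000 → 1600 → 1250.

ISO 1250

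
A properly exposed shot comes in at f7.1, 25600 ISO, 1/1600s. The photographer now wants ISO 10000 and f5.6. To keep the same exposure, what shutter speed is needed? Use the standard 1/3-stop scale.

ISO: 25600 → 20000 → 16000 → 12800 → 10000 — 1 1/3 stops dropped (darker).
Aperture: f/7.1 → f/6.3 → f/5.6 — 2/3 stop larger aperture (brighter).
Net change so far: 2/3 stop darker. Offset with the shutter speed: 1/1600 → 1/1250 → 1/1000.

1/1000s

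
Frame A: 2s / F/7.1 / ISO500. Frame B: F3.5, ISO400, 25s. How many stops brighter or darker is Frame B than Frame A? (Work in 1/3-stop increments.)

5 1/3 stops brighter

Aperture: f/7.1 → f/6.3 → f/5.6 → f/5 → f/4.5 → f/4 → f/3.5 — 2 stops wider (brighter).
Shutter speed: 2 → 2.5 → 3.2 → 4 → 5 → 6 → 8 → 10 → 13 → 15 → 20 → 25 — 3 2/3 stops slower (brighter).
ISO: 500 → 400 — 1/3 stop dropped (darker).
Net: +2 +3 2/3 −1/3 = +5 1/3 stops.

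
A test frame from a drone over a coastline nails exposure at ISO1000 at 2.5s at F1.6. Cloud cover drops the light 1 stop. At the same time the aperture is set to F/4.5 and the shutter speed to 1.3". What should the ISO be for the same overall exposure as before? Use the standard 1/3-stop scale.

ISO 32000

Scene light: 1 stop darker.
Aperture: f/1.6 → f/1.8 → f/2 → f/2.2 → f/2.5 → f/2.8 → f/3.2 → f/3.5 → f/4 → f/4.5 — 3 stops stopped down (darker).
Shutter speed: 2.5 → 2 → 1.6 → 1.3 — 1 stop shorter (darker).
Net so far: 5 stops darker. ISO: 1000 → 1250 → 1600 → 2000 → 2500 → 3200 → 4000 → 5000 → 6400 → 8000 → 10000 → 12800 → 16000 → 20000 → 25600 → 32000.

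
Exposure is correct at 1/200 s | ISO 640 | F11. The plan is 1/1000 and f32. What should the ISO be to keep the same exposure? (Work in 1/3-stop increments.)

Shutter speed: 1/200 → 1/250 → 1/320 → 1/400 → 1/500 → 1/640 → 1/800 → 1/1000 — 2 1/3 stops faster (darker).
Aperture: f/11 → f/13 → f/14 → f/16 → f/18 → f/20 → f/22 → f/25 → f/29 → f/32 — 3 stops narrower (darker).
Net change so far: 5 1/3 stops darker. Offset with the ISO: 640 → 800 → 1000 → 1250 → 1600 → 2000 → 2500 → 3200 → 4000 → 5000 → 6400 → 8000 → 10000 → 12800 → 16000 → 20000 → 25600.

ISO 25600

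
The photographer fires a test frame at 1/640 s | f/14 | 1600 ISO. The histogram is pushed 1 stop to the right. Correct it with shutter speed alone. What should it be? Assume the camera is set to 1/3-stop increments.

1/1250s

Overexposed by 1 stop → need 1 stop darker.
Shutter speed: 1/640 → 1/800 → 1/1000 → 1/1250.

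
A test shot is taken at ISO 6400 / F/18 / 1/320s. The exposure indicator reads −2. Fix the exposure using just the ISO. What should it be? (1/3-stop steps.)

ISO 25600

Underexposed by 2 stops → need 2 stops brighter.
ISO: 6400 → 8000 → 10000 → 12800 → 16000 → 20000 → 25600.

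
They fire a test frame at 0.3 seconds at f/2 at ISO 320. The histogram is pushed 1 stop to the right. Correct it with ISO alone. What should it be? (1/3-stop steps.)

ISO 160

Overexposed by 1 stop → need 1 stop darker.
ISO: 320 → 250 → 200 → 160.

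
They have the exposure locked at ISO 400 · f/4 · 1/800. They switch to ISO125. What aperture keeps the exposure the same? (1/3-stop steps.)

f/2.2

ISO: 400 → 320 → 250 → 200 → 160 → 125 — 1 2/3 stops lower (darker).
Need 1 2/3 stops brighter from the aperture: f/4 → f/3.5 → f/3.2 → f/2.8 → f/2.5 → f/2.2.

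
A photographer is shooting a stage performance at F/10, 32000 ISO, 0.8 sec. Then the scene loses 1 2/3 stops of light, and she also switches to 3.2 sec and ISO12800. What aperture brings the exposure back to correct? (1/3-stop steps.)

Scene light: 1 2/3 stops darker.
Shutter speed: 0.8 → 1 → 1.3 → 1.6 → 2 → 2.5 → 3.2 — 2 stops longer (brighter).
ISO: 32000 → 25600 → 20000 → 16000 → 12800 — 1 1/3 stops lower (darker).
Net so far: 1 stop darker. Aperture: f/10 → f/9 → f/8 → f/7.1.

f/7.1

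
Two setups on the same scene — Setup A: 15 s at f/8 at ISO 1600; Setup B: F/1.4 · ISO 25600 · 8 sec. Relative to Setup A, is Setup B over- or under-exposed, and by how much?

8 stops brighter

Aperture: f/8 → f/5.6 → f/4 → f/2.8 → f/2 → f/1.4 — 5 stops larger aperture (brighter).
Shutter speed: 15 → 8 — 1 stop shorter (darker).
ISO: 1600 → 3200 → 6400 → 12800 → 25600 — 4 stops higher (brighter).
Net: +5 −1 +4 = +8 stops.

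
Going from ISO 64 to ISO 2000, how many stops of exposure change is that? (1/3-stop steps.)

64 → 80 → 100 → 125 → 160 → 200 → 250 → 320 → 400 → 500 → 640 → 800 → 1000 → 1250 → 1600 → 2000 — count the steps: 15 third-stops = 5 stops.

5 stops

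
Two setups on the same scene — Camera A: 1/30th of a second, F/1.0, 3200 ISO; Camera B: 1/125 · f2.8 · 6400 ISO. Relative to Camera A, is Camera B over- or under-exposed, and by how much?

Aperture: f/1.0 → f/1.4 → f/2 → f/2.8 — 3 stops stopped down (darker).
Shutter speed: 1/30 → 1/60 → 1/125 — 2 stops faster (darker).
ISO: 3200 → 6400 — 1 stop higher (brighter).
Net: −3 −2 +1 = −4 stops.

4 stops darker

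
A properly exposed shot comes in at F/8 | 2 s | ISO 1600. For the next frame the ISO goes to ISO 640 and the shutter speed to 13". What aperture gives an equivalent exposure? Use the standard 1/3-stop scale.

ISO: 1600 → 1250 → 1000 → 800 → 640 — 1 1/3 stops lower (darker).
Shutter speed: 2 → 2.5 → 3.2 → 4 → 5 → 6 → 8 → 10 → 13 — 2 2/3 stops slower (brighter).
Net change so far: 1 1/3 stops brighter. Offset with the aperture: f/8 → f/9 → f/10 → f/11 → f/13.

f/13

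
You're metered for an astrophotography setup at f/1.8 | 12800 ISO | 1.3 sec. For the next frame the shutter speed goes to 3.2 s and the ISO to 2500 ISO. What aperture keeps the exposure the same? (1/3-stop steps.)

f/1.2

Shutter speed: 1.3 → 1.6 → 2 → 2.5 → 3.2 — 1 1/3 stops slower (brighter).
ISO: 12800 → 10000 → 8000 → 6400 → 5000 → 4000 → 3200 → 2500 — 2 1/3 stops dropped (darker).
Net change so far: 1 stop darker. Offset with the aperture: f/1.8 → f/1.6 → f/1.4 → f/1.2.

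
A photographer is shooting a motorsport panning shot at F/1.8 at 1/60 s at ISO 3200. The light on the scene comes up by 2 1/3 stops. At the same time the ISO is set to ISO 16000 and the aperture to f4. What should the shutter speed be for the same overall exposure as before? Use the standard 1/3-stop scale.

1/320s

Scene light: 2 1/3 stops brighter.
ISO: 3200 → 4000 → 5000 → 6400 → 8000 → 10000 → 12800 → 16000 — 2 1/3 stops raised (brighter).
Aperture: f/1.8 → f/2 → f/2.2 → f/2.5 → f/2.8 → f/3.2 → f/3.5 → f/4 — 2 1/3 stops narrower (darker).
Net so far: 2 1/3 stops brighter. Shutter speed: 1/60 → 1/80 → 1/100 → 1/125 → 1/160 → 1/200 → 1/250 → 1/320.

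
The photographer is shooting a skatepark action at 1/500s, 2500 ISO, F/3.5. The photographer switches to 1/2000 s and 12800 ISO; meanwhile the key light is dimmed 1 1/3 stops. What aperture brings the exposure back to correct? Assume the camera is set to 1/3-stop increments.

Scene light: 1 1/3 stops darker.
Shutter speed: 1/500 → 1/640 → 1/800 → 1/1000 → 1/1250 → 1/1600 → 1/2000 — 2 stops faster (darker).
ISO: 2500 → 3200 → 4000 → 5000 → 6400 → 8000 → 10000 → 12800 — 2 1/3 stops raised (brighter).
Net so far: 1 stop darker. Aperture: f/3.5 → f/3.2 → f/2.8 → f/2.5.

f/2.5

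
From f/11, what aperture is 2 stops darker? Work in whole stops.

f/22

Aperture: f/11 → f/16 → f/22 — 2 stops smaller aperture (darker).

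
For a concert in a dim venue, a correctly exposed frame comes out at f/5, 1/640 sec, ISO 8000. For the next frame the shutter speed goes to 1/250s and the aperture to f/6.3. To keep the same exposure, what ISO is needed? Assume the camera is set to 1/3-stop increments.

Shutter speed: 1/640 → 1/500 → 1/400 → 1/320 → 1/250 — 1 1/3 stops longer (brighter).
Aperture: f/5 → f/5.6 → f/6.3 — 2/3 stop narrower (darker).
Net change so far: 2/3 stop brighter. Offset with the ISO: 8000 → 6400 → 5000.

ISO 5000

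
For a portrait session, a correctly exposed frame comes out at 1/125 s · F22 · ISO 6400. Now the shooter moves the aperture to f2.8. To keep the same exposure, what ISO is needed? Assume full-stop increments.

ISO 100

Aperture: f/22 → f/16 → f/11 → f/8 → f/5.6 → f/4 → f/2.8 — 6 stops larger aperture (brighter).
Need 6 stops darker from the ISO: 6400 → 3200 → 1600 → 800 → 400 → 200 → 100.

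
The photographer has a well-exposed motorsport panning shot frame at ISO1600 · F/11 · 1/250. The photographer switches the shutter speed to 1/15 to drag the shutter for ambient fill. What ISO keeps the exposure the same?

Shutter speed: 1/250 → 1/125 → 1/60 → 1/30 → 1/15 — 4 stops slower (brighter).
Need 4 stops darker from the ISO: 1600 → 800 → 400 → 200 → 100.

ISO 100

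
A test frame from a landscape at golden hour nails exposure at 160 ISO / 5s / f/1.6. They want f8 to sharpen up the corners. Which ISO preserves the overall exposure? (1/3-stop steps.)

Aperture: f/1.6 → f/1.8 → f/2 → f/2.2 → f/2.5 → f/2.8 → f/3.2 → f/3.5 → f/4 → f/4.5 → f/5 → f/5.6 → f/6.3 → f/7.1 → f/8 — 4 2/3 stops narrower (darker).
Need 4 2/3 stops brighter from the ISO: 160 → 200 → 250 → 320 → 400 → 500 → 640 → 800 → 1000 → 1250 → 1600 → 2000 → 2500 → 3200 → 4000.

ISO 4000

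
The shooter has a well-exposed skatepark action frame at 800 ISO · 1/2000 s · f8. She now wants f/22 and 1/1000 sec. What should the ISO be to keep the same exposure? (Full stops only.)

Aperture: f/8 → f/11 → f/16 → f/22 — 3 stops stopped down (darker).
Shutter speed: 1/2000 → 1/1000 — 1 stop slower (brighter).
Net change so far: 2 stops darker. Offset with the ISO: 800 → 1600 → 3200.

ISO 3200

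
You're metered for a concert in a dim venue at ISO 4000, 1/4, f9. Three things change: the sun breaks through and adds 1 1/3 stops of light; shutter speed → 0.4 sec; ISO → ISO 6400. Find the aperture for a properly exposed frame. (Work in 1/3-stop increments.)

Scene light: 1 1/3 stops brighter.
Shutter speed: 1/4 → 0.3 → 0.4 — 2/3 stop longer (brighter).
ISO: 4000 → 5000 → 6400 — 2/3 stop higher (brighter).
Net so far: 2 2/3 stops brighter. Aperture: f/9 → f/10 → f/11 → f/13 → f/14 → f/16 → f/18 → f/20 → f/22.

f/22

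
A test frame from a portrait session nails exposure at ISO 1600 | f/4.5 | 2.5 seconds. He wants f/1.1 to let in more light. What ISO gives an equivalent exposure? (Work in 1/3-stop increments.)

Aperture: f/4.5 → f/4 → f/3.5 → f/3.2 → f/2.8 → f/2.5 → f/2.2 → f/2 → f/1.8 → f/1.6 → f/1.4 → f/1.2 → f/1.1 — 4 stops wider (brighter).
Need 4 stops darker from the ISO: 1600 → 1250 → 1000 → 800 → 640 → 500 → 400 → 320 → 250 → 200 → 160 → 125 → 100.

ISO 100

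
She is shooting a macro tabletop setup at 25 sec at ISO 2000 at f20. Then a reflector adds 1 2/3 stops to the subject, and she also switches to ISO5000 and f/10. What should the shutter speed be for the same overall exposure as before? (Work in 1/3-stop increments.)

Scene light: 1 2/3 stops brighter.
ISO: 2000 → 2500 → 3200 → 4000 → 5000 — 1 1/3 stops raised (brighter).
Aperture: f/20 → f/18 → f/16 → f/14 → f/13 → f/11 → f/10 — 2 stops opened up (brighter).
Net so far: 5 stops brighter. Shutter speed: 25 → 20 → 15 → 13 → 10 → 8 → 6 → 5 → 4 → 3.2 → 2.5 → 2 → 1.6 → 1.3 → 1 → 0.8.

0.8 s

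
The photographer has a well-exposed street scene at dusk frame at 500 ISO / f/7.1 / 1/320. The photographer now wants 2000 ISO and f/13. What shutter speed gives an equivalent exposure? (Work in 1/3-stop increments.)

1/400s

ISO: 500 → 640 → 800 → 1000 → 1250 → 1600 → 2000 — 2 stops raised (brighter).
Aperture: f/7.1 → f/8 → f/9 → f/10 → f/11 → f/13 — 1 2/3 stops smaller aperture (darker).
Net change so far: 1/3 stop brighter. Offset with the shutter speed: 1/320 → 1/400.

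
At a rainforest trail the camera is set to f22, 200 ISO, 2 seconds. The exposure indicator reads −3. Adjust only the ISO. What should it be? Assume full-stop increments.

Underexposed by 3 stops → need 3 stops brighter.
ISO: 200 → 400 → 800 → 1600.

ISO 1600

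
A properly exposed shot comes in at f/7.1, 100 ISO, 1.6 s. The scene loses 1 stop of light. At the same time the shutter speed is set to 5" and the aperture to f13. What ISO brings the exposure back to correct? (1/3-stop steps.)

Scene light: 1 stop darker.
Shutter speed: 1.6 → 2 → 2.5 → 3.2 → 4 → 5 — 1 2/3 stops longer (brighter).
Aperture: f/7.1 → f/8 → f/9 → f/10 → f/11 → f/13 — 1 2/3 stops narrower (darker).
Net so far: 1 stop darker. ISO: 100 → 125 → 160 → 200.

ISO 200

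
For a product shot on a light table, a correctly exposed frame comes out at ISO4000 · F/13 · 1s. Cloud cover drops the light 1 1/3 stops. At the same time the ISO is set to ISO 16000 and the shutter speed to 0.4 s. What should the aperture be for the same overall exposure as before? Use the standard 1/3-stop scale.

Scene light: 1 1/3 stops darker.
ISO: 4000 → 5000 → 6400 → 8000 → 10000 → 12800 → 16000 — 2 stops higher (brighter).
Shutter speed: 1 → 0.8 → 0.6 → 0.5 → 0.4 — 1 1/3 stops faster (darker).
Net so far: 2/3 stop darker. Aperture: f/13 → f/11 → f/10.

f/10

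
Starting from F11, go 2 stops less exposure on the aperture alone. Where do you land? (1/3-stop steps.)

f/22

Aperture: f/11 → f/13 → f/14 → f/16 → f/18 → f/20 → f/22 — 2 stops stopped down (darker).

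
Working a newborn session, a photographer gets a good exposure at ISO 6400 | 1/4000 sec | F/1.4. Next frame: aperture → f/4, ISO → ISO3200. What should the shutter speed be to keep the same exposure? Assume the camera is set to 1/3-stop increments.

1/250s

Aperture: f/1.4 → f/1.6 → f/1.8 → f/2 → f/2.2 → f/2.5 → f/2.8 → f/3.2 → f/3.5 → f/4 — 3 stops narrower (darker).
ISO: 6400 → 5000 → 4000 → 3200 — 1 stop dropped (darker).
Net change so far: 4 stops darker. Offset with the shutter speed: 1/4000 → 1/3200 → 1/2500 → 1/2000 → 1/1600 → 1/1250 → 1/1000 → 1/800 → 1/640 → 1/500 → 1/400 → 1/320 → 1/250.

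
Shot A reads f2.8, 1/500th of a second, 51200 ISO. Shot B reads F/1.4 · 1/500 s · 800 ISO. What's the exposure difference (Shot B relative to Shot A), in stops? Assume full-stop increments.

Aperture: f/2.8 → f/2 → f/1.4 — 2 stops wider (brighter).
Shutter speed: unchanged.
ISO: 51200 → 25600 → 12800 → 6400 → 3200 → 1600 → 800 — 6 stops lower (darker).
Net: +2 −6 = −4 stops.

4 stops darker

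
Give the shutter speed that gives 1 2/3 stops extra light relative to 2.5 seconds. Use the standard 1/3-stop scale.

8 s

Shutter speed: 2.5 → 3.2 → 4 → 5 → 6 → 8 — 1 2/3 stops slower (brighter).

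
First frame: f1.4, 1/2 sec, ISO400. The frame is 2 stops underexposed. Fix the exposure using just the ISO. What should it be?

Underexposed by 2 stops → need 2 stops brighter.
ISO: 400 → 800 → 1600.

ISO 1600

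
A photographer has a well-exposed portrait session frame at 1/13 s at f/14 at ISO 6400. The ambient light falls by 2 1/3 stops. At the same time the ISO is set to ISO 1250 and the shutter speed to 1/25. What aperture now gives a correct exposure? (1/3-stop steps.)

Scene light: 2 1/3 stops darker.
ISO: 6400 → 5000 → 4000 → 3200 → 2500 → 2000 → 1600 → 1250 — 2 1/3 stops dropped (darker).
Shutter speed: 1/13 → 1/15 → 1/20 → 1/25 — 1 stop faster (darker).
Net so far: 5 2/3 stops darker. Aperture: f/14 → f/13 → f/11 → f/10 → f/9 → f/8 → f/7.1 → f/6.3 → f/5.6 → f/5 → f/4.5 → f/4 → f/3.5 → f/3.2 → f/2.8 → f/2.5 → f/2.2 → f/2.

f/2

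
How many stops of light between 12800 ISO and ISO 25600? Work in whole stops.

12800 → 25600 — count the steps: 1 stop.

1 stop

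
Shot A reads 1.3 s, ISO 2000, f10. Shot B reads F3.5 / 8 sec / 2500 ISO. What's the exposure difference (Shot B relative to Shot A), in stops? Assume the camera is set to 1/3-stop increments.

6 stops brighter

Aperture: f/10 → f/9 → f/8 → f/7.1 → f/6.3 → f/5.6 → f/5 → f/4.5 → f/4 → f/3.5 — 3 stops larger aperture (brighter).
Shutter speed: 1.3 → 1.6 → 2 → 2.5 → 3.2 → 4 → 5 → 6 → 8 — 2 2/3 stops slower (brighter).
ISO: 2000 → 2500 — 1/3 stop higher (brighter).
Net: +3 +2 2/3 +1/3 = +6 stops.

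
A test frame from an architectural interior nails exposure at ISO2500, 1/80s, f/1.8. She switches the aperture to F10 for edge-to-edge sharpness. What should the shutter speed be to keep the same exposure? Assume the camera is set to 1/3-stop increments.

Aperture: f/1.8 → f/2 → f/2.2 → f/2.5 → f/2.8 → f/3.2 → f/3.5 → f/4 → f/4.5 → f/5 → f/5.6 → f/6.3 → f/7.1 → f/8 → f/9 → f/10 — 5 stops smaller aperture (darker).
Need 5 stops brighter from the shutter speed: 1/80 → 1/60 → 1/50 → 1/40 → 1/30 → 1/25 → 1/20 → 1/15 → 1/13 → 1/10 → 1/8 → 1/6 → 1/5 → 1/4 → 0.3 → 0.4.

0.4 s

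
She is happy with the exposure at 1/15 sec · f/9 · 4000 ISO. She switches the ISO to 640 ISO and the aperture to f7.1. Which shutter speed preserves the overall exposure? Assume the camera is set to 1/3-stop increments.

ISO: 4000 → 3200 → 2500 → 2000 → 1600 → 1250 → 1000 → 800 → 640 — 2 2/3 stops lower (darker).
Aperture: f/9 → f/8 → f/7.1 — 2/3 stop wider (brighter).
Net change so far: 2 stops darker. Offset with the shutter speed: 1/15 → 1/13 → 1/10 → 1/8 → 1/6 → 1/5 → 1/4.

1/4s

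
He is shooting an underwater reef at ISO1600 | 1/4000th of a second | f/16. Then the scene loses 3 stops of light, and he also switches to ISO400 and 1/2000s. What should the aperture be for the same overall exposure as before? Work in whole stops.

f/4

Scene light: 3 stops darker.
ISO: 1600 → 800 → 400 — 2 stops dropped (darker).
Shutter speed: 1/4000 → 1/2000 — 1 stop slower (brighter).
Net so far: 4 stops darker. Aperture: f/16 → f/11 → f/8 → f/5.6 → f/4.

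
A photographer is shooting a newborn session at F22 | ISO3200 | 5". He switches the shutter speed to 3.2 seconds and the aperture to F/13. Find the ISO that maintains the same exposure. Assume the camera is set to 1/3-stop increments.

ISO 1600

Shutter speed: 5 → 4 → 3.2 — 2/3 stop shorter (darker).
Aperture: f/22 → f/20 → f/18 → f/16 → f/14 → f/13 — 1 2/3 stops wider (brighter).
Net change so far: 1 stop brighter. Offset with the ISO: 3200 → 2500 → 2000 → 1600.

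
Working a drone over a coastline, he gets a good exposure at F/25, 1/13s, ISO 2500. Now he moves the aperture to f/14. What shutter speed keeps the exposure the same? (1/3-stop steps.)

1/40s

Aperture: f/25 → f/22 → f/20 → f/18 → f/16 → f/14 — 1 2/3 stops wider (brighter).
Need 1 2/3 stops darker from the shutter speed: 1/13 → 1/15 → 1/20 → 1/25 → 1/30 → 1/40.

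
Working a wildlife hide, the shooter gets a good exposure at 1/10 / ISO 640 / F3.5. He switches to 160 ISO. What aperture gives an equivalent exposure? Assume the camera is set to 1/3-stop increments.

ISO: 640 → 500 → 400 → 320 → 250 → 200 → 160 — 2 stops lower (darker).
Need 2 stops brighter from the aperture: f/3.5 → f/3.2 → f/2.8 → f/2.5 → f/2.2 → f/2 → f/1.8.

f/1.8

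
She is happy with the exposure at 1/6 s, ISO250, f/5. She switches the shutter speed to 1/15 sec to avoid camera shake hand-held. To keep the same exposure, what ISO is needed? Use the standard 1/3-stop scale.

ISO 640

Shutter speed: 1/6 → 1/8 → 1/10 → 1/13 → 1/15 — 1 1/3 stops faster (darker).
Need 1 1/3 stops brighter from the ISO: 250 → 320 → 400 → 500 → 640.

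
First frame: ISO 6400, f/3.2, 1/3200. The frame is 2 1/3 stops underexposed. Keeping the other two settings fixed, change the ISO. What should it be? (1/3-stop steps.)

ISO 32000

Underexposed by 2 1/3 stops → need 2 1/3 stops brighter.
ISO: 6400 → 8000 → 10000 → 12800 → 16000 → 20000 → 25600 → 32000.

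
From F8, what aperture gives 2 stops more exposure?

f/4

Aperture: f/8 → f/5.6 → f/4 — 2 stops opened up (brighter).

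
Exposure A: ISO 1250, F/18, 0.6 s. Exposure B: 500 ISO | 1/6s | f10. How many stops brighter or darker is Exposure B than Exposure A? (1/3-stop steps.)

1 2/3 stops darker

Aperture: f/18 → f/16 → f/14 → f/13 → f/11 → f/10 — 1 2/3 stops wider (brighter).
Shutter speed: 0.6 → 0.5 → 0.4 → 0.3 → 1/4 → 1/5 → 1/6 — 2 stops shorter (darker).
ISO: 1250 → 1000 → 800 → 640 → 500 — 1 1/3 stops dropped (darker).
Net: +1 2/3 −2 −1 1/3 = −1 2/3 stops.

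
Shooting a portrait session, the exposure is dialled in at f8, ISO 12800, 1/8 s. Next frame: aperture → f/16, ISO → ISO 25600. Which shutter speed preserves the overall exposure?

1/4s

Aperture: f/8 → f/11 → f/16 — 2 stops stopped down (darker).
ISO: 12800 → 25600 — 1 stop higher (brighter).
Net change so far: 1 stop darker. Offset with the shutter speed: 1/8 → 1/4.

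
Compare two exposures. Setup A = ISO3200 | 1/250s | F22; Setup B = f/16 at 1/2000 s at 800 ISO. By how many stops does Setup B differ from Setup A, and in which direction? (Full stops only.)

4 stops darker

Aperture: f/22 → f/16 — 1 stop wider (brighter).
Shutter speed: 1/250 → 1/500 → 1/1000 → 1/2000 — 3 stops shorter (darker).
ISO: 3200 → 1600 → 800 — 2 stops dropped (darker).
Net: +1 −3 −2 = −4 stops.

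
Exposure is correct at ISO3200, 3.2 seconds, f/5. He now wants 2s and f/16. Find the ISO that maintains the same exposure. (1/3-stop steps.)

Shutter speed: 3.2 → 2.5 → 2 — 2/3 stop faster (darker).
Aperture: f/5 → f/5.6 → f/6.3 → f/7.1 → f/8 → f/9 → f/10 → f/11 → f/13 → f/14 → f/16 — 3 1/3 stops stopped down (darker).
Net change so far: 4 stops darker. Offset with the ISO: 3200 → 4000 → 5000 → 6400 → 8000 → 10000 → 12800 → 16000 → 20000 → 25600 → 32000 → 40000 → 51200.

ISO 51200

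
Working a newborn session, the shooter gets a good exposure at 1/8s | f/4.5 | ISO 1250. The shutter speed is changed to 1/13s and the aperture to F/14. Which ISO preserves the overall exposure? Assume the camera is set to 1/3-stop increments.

Shutter speed: 1/8 → 1/10 → 1/13 — 2/3 stop shorter (darker).
Aperture: f/4.5 → f/5 → f/5.6 → f/6.3 → f/7.1 → f/8 → f/9 → f/10 → f/11 → f/13 → f/14 — 3 1/3 stops smaller aperture (darker).
Net change so far: 4 stops darker. Offset with the ISO: 1250 → 1600 → 2000 → 2500 → 3200 → 4000 → 5000 → 6400 → 8000 → 10000 → 12800 → 16000 → 20000.

ISO 20000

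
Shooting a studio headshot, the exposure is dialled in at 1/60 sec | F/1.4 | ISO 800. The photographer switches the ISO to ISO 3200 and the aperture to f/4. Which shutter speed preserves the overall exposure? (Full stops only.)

ISO: 800 → 1600 → 3200 — 2 stops raised (brighter).
Aperture: f/1.4 → f/2 → f/2.8 → f/4 — 3 stops narrower (darker).
Net change so far: 1 stop darker. Offset with the shutter speed: 1/60 → 1/30.

1/30s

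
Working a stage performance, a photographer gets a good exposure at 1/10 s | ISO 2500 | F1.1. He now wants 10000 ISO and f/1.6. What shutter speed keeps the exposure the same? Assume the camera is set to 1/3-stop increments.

ISO: 2500 → 3200 → 4000 → 5000 → 6400 → 8000 → 10000 — 2 stops raised (brighter).
Aperture: f/1.1 → f/1.2 → f/1.4 → f/1.6 — 1 stop stopped down (darker).
Net change so far: 1 stop brighter. Offset with the shutter speed: 1/10 → 1/13 → 1/15 → 1/20.

1/20s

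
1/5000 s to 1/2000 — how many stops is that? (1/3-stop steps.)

1 1/3 stops

1/5000 → 1/4000 → 1/3200 → 1/2500 → 1/2000 — count the steps: 4 third-stops = 1 1/3 stops.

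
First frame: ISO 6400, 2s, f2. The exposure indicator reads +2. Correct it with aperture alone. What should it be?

f/4

Overexposed by 2 stops → need 2 stops darker.
Aperture: f/2 → f/2.8 → f/4.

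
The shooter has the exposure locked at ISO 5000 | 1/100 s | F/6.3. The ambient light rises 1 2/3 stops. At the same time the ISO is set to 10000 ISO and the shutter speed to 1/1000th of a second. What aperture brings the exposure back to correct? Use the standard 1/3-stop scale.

f/5

Scene light: 1 2/3 stops brighter.
ISO: 5000 → 6400 → 8000 → 10000 — 1 stop raised (brighter).
Shutter speed: 1/100 → 1/125 → 1/160 → 1/200 → 1/250 → 1/320 → 1/400 → 1/500 → 1/640 → 1/800 → 1/1000 — 3 1/3 stops faster (darker).
Net so far: 2/3 stop darker. Aperture: f/6.3 → f/5.6 → f/5.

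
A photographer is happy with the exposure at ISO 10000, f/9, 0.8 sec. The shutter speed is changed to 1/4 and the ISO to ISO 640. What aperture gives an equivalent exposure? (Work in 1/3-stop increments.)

f/1.2

Shutter speed: 0.8 → 0.6 → 0.5 → 0.4 → 0.3 → 1/4 — 1 2/3 stops shorter (darker).
ISO: 10000 → 8000 → 6400 → 5000 → 4000 → 3200 → 2500 → 2000 → 1600 → 1250 → 1000 → 800 → 640 — 4 stops dropped (darker).
Net change so far: 5 2/3 stops darker. Offset with the aperture: f/9 → f/8 → f/7.1 → f/6.3 → f/5.6 → f/5 → f/4.5 → f/4 → f/3.5 → f/3.2 → f/2.8 → f/2.5 → f/2.2 → f/2 → f/1.8 → f/1.6 → f/1.4 → f/1.2.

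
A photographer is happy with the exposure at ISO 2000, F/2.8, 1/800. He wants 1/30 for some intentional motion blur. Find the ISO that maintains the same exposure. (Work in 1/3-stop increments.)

ISO 80

Shutter speed: 1/800 → 1/640 → 1/500 → 1/400 → 1/320 → 1/250 → 1/200 → 1/160 → 1/125 → 1/100 → 1/80 → 1/60 → 1/50 → 1/40 → 1/30 — 4 2/3 stops longer (brighter).
Need 4 2/3 stops darker from the ISO: 2000 → 1600 → 1250 → 1000 → 800 → 640 → 500 → 400 → 320 → 250 → 200 → 160 → 125 → 100 → 80.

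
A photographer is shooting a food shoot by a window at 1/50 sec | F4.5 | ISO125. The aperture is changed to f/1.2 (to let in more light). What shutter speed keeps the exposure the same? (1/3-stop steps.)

1/640s

Aperture: f/4.5 → f/4 → f/3.5 → f/3.2 → f/2.8 → f/2.5 → f/2.2 → f/2 → f/1.8 → f/1.6 → f/1.4 → f/1.2 — 3 2/3 stops larger aperture (brighter).
Need 3 2/3 stops darker from the shutter speed: 1/50 → 1/60 → 1/80 → 1/100 → 1/125 → 1/160 → 1/200 → 1/250 → 1/320 → 1/400 → 1/500 → 1/640.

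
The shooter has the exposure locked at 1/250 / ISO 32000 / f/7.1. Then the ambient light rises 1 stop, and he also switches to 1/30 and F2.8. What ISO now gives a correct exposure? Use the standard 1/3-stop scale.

ISO 320

Scene light: 1 stop brighter.
Shutter speed: 1/250 → 1/200 → 1/160 → 1/125 → 1/100 → 1/80 → 1/60 → 1/50 → 1/40 → 1/30 — 3 stops longer (brighter).
Aperture: f/7.1 → f/6.3 → f/5.6 → f/5 → f/4.5 → f/4 → f/3.5 → f/3.2 → f/2.8 — 2 2/3 stops wider (brighter).
Net so far: 6 2/3 stops brighter. ISO: 32000 → 25600 → 20000 → 16000 → 12800 → 10000 → 8000 → 6400 → 5000 → 4000 → 3200 → 2500 → 2000 → 1600 → 1250 → 1000 → 800 → 640 → 500 → 400 → 320.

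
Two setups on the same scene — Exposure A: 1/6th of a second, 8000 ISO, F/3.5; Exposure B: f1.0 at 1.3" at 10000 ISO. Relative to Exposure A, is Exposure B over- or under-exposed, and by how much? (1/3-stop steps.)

7 stops brighter

Aperture: f/3.5 → f/3.2 → f/2.8 → f/2.5 → f/2.2 → f/2 → f/1.8 → f/1.6 → f/1.4 → f/1.2 → f/1.1 → f/1.0 — 3 2/3 stops opened up (brighter).
Shutter speed: 1/6 → 1/5 → 1/4 → 0.3 → 0.4 → 0.5 → 0.6 → 0.8 → 1 → 1.3 — 3 stops slower (brighter).
ISO: 8000 → 10000 — 1/3 stop raised (brighter).
Net: +3 2/3 +3 +1/3 = +7 stops.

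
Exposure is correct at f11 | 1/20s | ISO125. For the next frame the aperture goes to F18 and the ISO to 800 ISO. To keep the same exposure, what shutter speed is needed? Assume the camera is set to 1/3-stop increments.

Aperture: f/11 → f/13 → f/14 → f/16 → f/18 — 1 1/3 stops narrower (darker).
ISO: 125 → 160 → 200 → 250 → 320 → 400 → 500 → 640 → 800 — 2 2/3 stops higher (brighter).
Net change so far: 1 1/3 stops brighter. Offset with the shutter speed: 1/20 → 1/25 → 1/30 → 1/40 → 1/50.

1/50s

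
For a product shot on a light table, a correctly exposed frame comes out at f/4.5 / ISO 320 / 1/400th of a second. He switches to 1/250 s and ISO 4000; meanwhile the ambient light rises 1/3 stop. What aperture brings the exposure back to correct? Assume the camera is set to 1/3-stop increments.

f/22

Scene light: 1/3 stop brighter.
Shutter speed: 1/400 → 1/320 → 1/250 — 2/3 stop longer (brighter).
ISO: 320 → 400 → 500 → 640 → 800 → 1000 → 1250 → 1600 → 2000 → 2500 → 3200 → 4000 — 3 2/3 stops higher (brighter).
Net so far: 4 2/3 stops brighter. Aperture: f/4.5 → f/5 → f/5.6 → f/6.3 → f/7.1 → f/8 → f/9 → f/10 → f/11 → f/13 → f/14 → f/16 → f/18 → f/20 → f/22.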